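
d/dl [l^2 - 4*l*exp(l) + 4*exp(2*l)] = -4*l*exp(l) + 2*l + 8*exp(2*l) - 4*exp(l)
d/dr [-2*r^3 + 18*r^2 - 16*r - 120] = -6*r^2 + 36*r - 16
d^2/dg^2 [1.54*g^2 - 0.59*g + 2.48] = 3.08000000000000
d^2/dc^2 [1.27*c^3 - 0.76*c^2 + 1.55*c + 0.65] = 7.62*c - 1.52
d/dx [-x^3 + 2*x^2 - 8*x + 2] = -3*x^2 + 4*x - 8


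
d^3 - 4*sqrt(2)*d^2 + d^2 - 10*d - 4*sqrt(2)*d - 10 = (d + 1)*(d - 5*sqrt(2))*(d + sqrt(2))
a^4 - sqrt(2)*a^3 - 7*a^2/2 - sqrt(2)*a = a*(a - 2*sqrt(2))*(a + sqrt(2)/2)^2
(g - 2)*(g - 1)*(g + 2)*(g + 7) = g^4 + 6*g^3 - 11*g^2 - 24*g + 28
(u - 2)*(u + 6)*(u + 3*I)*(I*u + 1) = I*u^4 - 2*u^3 + 4*I*u^3 - 8*u^2 - 9*I*u^2 + 24*u + 12*I*u - 36*I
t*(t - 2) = t^2 - 2*t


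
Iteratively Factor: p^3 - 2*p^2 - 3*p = (p)*(p^2 - 2*p - 3) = p*(p - 3)*(p + 1)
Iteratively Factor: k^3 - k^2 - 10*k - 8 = (k + 2)*(k^2 - 3*k - 4) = (k + 1)*(k + 2)*(k - 4)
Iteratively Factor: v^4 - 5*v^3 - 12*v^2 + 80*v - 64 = (v + 4)*(v^3 - 9*v^2 + 24*v - 16) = (v - 4)*(v + 4)*(v^2 - 5*v + 4) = (v - 4)*(v - 1)*(v + 4)*(v - 4)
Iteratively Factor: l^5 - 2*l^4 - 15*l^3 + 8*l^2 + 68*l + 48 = (l - 3)*(l^4 + l^3 - 12*l^2 - 28*l - 16) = (l - 3)*(l + 2)*(l^3 - l^2 - 10*l - 8) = (l - 4)*(l - 3)*(l + 2)*(l^2 + 3*l + 2) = (l - 4)*(l - 3)*(l + 2)^2*(l + 1)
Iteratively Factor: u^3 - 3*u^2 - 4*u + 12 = (u + 2)*(u^2 - 5*u + 6) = (u - 3)*(u + 2)*(u - 2)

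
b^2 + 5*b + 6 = (b + 2)*(b + 3)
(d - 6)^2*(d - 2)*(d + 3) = d^4 - 11*d^3 + 18*d^2 + 108*d - 216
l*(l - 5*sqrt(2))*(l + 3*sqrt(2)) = l^3 - 2*sqrt(2)*l^2 - 30*l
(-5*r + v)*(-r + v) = 5*r^2 - 6*r*v + v^2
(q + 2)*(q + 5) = q^2 + 7*q + 10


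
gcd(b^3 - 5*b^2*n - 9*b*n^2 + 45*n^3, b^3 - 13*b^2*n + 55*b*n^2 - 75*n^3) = b^2 - 8*b*n + 15*n^2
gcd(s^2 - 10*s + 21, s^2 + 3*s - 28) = 1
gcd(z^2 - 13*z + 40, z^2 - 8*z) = z - 8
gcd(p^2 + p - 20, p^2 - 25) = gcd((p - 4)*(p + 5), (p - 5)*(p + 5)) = p + 5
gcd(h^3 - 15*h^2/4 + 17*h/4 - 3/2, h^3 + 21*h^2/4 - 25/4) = h - 1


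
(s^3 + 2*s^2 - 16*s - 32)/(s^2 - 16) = s + 2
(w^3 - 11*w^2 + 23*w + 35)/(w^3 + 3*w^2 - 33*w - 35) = (w - 7)/(w + 7)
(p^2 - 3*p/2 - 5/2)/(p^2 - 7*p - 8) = (p - 5/2)/(p - 8)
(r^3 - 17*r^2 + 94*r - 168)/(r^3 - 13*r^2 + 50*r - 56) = (r - 6)/(r - 2)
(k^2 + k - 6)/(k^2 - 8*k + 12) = (k + 3)/(k - 6)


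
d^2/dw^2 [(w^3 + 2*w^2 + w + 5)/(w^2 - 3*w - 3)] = 2*(19*w^3 + 60*w^2 - 9*w + 69)/(w^6 - 9*w^5 + 18*w^4 + 27*w^3 - 54*w^2 - 81*w - 27)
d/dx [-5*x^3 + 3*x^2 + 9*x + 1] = -15*x^2 + 6*x + 9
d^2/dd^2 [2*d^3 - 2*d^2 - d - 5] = 12*d - 4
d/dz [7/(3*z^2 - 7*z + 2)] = 7*(7 - 6*z)/(3*z^2 - 7*z + 2)^2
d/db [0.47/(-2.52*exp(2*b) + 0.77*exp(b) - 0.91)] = (2.3688*exp(b) - 0.3619)*exp(b)/(2.52*exp(2*b) - 0.77*exp(b) + 0.91)^2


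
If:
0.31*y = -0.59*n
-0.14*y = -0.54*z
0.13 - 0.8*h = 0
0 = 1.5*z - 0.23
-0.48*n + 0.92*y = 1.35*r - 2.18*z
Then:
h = 0.16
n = -0.31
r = 0.76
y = 0.59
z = 0.15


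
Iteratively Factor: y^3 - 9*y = (y)*(y^2 - 9) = y*(y + 3)*(y - 3)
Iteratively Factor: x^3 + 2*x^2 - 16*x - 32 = (x + 2)*(x^2 - 16) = (x - 4)*(x + 2)*(x + 4)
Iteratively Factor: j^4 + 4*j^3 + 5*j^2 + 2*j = (j + 2)*(j^3 + 2*j^2 + j) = j*(j + 2)*(j^2 + 2*j + 1) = j*(j + 1)*(j + 2)*(j + 1)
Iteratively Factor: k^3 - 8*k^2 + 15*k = (k - 5)*(k^2 - 3*k) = k*(k - 5)*(k - 3)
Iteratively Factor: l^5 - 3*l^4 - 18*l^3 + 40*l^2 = (l - 5)*(l^4 + 2*l^3 - 8*l^2) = l*(l - 5)*(l^3 + 2*l^2 - 8*l) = l*(l - 5)*(l - 2)*(l^2 + 4*l) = l*(l - 5)*(l - 2)*(l + 4)*(l)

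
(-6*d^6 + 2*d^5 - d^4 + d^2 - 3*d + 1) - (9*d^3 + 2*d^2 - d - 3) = -6*d^6 + 2*d^5 - d^4 - 9*d^3 - d^2 - 2*d + 4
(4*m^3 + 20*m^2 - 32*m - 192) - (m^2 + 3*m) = 4*m^3 + 19*m^2 - 35*m - 192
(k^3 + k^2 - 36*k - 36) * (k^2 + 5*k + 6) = k^5 + 6*k^4 - 25*k^3 - 210*k^2 - 396*k - 216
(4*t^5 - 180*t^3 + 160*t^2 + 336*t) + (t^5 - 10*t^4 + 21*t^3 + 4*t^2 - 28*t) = 5*t^5 - 10*t^4 - 159*t^3 + 164*t^2 + 308*t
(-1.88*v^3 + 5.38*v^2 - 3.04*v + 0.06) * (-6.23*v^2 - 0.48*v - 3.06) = 11.7124*v^5 - 32.615*v^4 + 22.1096*v^3 - 15.3774*v^2 + 9.2736*v - 0.1836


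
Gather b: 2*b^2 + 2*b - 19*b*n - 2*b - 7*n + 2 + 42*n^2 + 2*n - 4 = 2*b^2 - 19*b*n + 42*n^2 - 5*n - 2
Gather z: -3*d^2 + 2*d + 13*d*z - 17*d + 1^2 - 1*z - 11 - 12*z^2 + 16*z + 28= -3*d^2 - 15*d - 12*z^2 + z*(13*d + 15) + 18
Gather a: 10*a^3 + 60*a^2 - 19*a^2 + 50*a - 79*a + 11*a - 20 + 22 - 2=10*a^3 + 41*a^2 - 18*a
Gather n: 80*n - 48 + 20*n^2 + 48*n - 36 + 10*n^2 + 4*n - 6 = 30*n^2 + 132*n - 90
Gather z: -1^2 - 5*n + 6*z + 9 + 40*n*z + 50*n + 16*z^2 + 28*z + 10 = 45*n + 16*z^2 + z*(40*n + 34) + 18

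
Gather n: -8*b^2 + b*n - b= -8*b^2 + b*n - b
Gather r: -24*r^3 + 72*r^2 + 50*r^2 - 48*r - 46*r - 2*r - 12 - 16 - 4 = -24*r^3 + 122*r^2 - 96*r - 32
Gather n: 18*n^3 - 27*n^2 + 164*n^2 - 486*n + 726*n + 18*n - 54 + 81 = 18*n^3 + 137*n^2 + 258*n + 27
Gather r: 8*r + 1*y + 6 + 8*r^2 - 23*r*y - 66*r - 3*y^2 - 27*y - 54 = 8*r^2 + r*(-23*y - 58) - 3*y^2 - 26*y - 48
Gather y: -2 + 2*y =2*y - 2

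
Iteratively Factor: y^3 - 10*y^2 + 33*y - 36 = (y - 3)*(y^2 - 7*y + 12) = (y - 4)*(y - 3)*(y - 3)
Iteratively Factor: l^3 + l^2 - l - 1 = (l + 1)*(l^2 - 1) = (l + 1)^2*(l - 1)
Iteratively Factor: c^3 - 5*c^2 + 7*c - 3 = (c - 3)*(c^2 - 2*c + 1) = (c - 3)*(c - 1)*(c - 1)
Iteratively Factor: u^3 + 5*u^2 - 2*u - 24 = (u - 2)*(u^2 + 7*u + 12) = (u - 2)*(u + 3)*(u + 4)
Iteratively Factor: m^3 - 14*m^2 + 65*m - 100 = (m - 5)*(m^2 - 9*m + 20) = (m - 5)^2*(m - 4)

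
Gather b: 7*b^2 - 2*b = 7*b^2 - 2*b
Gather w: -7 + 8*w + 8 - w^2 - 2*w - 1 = -w^2 + 6*w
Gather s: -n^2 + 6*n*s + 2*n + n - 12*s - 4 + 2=-n^2 + 3*n + s*(6*n - 12) - 2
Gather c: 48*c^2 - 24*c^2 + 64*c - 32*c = 24*c^2 + 32*c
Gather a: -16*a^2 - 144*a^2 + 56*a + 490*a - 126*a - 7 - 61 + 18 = -160*a^2 + 420*a - 50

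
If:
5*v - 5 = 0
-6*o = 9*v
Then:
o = -3/2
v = 1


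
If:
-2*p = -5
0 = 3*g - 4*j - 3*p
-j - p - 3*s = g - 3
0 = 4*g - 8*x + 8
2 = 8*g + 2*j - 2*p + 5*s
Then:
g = 163/158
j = -87/79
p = 5/2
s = 15/79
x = 479/316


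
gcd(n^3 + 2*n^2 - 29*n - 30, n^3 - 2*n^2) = 1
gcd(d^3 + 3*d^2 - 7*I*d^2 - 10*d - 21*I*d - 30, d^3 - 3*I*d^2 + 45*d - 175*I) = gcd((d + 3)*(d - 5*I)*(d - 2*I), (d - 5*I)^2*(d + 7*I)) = d - 5*I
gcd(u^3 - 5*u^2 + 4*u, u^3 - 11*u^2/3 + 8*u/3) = u^2 - u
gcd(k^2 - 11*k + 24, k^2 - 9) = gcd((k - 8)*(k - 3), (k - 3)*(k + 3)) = k - 3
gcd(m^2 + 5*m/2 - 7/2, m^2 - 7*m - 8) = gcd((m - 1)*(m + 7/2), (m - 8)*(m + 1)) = 1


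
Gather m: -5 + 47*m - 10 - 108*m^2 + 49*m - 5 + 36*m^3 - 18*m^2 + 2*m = 36*m^3 - 126*m^2 + 98*m - 20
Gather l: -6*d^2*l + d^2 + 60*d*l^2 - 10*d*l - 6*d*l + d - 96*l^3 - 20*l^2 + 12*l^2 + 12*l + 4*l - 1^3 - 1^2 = d^2 + d - 96*l^3 + l^2*(60*d - 8) + l*(-6*d^2 - 16*d + 16) - 2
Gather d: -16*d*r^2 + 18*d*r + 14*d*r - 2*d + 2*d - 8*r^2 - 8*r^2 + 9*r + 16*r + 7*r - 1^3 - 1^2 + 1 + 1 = d*(-16*r^2 + 32*r) - 16*r^2 + 32*r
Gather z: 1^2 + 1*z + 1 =z + 2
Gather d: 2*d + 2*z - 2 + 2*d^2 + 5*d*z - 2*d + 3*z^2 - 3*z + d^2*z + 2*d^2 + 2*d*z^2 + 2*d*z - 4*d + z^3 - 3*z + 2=d^2*(z + 4) + d*(2*z^2 + 7*z - 4) + z^3 + 3*z^2 - 4*z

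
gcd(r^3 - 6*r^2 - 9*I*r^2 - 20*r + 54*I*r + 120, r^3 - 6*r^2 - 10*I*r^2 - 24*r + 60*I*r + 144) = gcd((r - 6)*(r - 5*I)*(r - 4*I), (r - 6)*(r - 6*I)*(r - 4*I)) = r^2 + r*(-6 - 4*I) + 24*I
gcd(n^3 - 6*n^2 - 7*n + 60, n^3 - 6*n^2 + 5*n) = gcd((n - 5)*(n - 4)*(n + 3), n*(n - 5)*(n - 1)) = n - 5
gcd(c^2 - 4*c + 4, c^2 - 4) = c - 2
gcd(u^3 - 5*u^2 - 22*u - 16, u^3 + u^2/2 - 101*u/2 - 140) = u - 8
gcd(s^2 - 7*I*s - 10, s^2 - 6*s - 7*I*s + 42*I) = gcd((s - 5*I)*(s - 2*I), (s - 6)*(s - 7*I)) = 1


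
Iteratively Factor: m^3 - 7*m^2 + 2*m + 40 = (m + 2)*(m^2 - 9*m + 20) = (m - 4)*(m + 2)*(m - 5)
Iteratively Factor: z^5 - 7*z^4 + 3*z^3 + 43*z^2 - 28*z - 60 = (z - 2)*(z^4 - 5*z^3 - 7*z^2 + 29*z + 30) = (z - 2)*(z + 1)*(z^3 - 6*z^2 - z + 30) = (z - 3)*(z - 2)*(z + 1)*(z^2 - 3*z - 10) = (z - 5)*(z - 3)*(z - 2)*(z + 1)*(z + 2)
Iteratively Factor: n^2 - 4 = (n + 2)*(n - 2)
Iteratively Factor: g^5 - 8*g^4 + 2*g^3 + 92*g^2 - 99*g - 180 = (g - 3)*(g^4 - 5*g^3 - 13*g^2 + 53*g + 60) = (g - 5)*(g - 3)*(g^3 - 13*g - 12) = (g - 5)*(g - 3)*(g + 1)*(g^2 - g - 12) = (g - 5)*(g - 4)*(g - 3)*(g + 1)*(g + 3)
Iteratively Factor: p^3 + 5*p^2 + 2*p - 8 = (p - 1)*(p^2 + 6*p + 8) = (p - 1)*(p + 4)*(p + 2)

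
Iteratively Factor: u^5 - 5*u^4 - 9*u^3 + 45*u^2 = (u + 3)*(u^4 - 8*u^3 + 15*u^2) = u*(u + 3)*(u^3 - 8*u^2 + 15*u) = u*(u - 3)*(u + 3)*(u^2 - 5*u) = u*(u - 5)*(u - 3)*(u + 3)*(u)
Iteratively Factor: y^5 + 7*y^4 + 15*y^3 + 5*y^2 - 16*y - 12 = (y + 2)*(y^4 + 5*y^3 + 5*y^2 - 5*y - 6) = (y - 1)*(y + 2)*(y^3 + 6*y^2 + 11*y + 6) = (y - 1)*(y + 1)*(y + 2)*(y^2 + 5*y + 6) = (y - 1)*(y + 1)*(y + 2)*(y + 3)*(y + 2)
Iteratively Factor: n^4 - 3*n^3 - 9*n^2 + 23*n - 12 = (n + 3)*(n^3 - 6*n^2 + 9*n - 4) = (n - 4)*(n + 3)*(n^2 - 2*n + 1) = (n - 4)*(n - 1)*(n + 3)*(n - 1)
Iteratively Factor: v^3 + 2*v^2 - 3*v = (v)*(v^2 + 2*v - 3) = v*(v + 3)*(v - 1)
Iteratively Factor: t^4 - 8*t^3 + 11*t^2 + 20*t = (t - 5)*(t^3 - 3*t^2 - 4*t) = t*(t - 5)*(t^2 - 3*t - 4) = t*(t - 5)*(t + 1)*(t - 4)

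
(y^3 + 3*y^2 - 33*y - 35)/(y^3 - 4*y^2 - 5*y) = (y + 7)/y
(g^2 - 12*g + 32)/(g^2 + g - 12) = (g^2 - 12*g + 32)/(g^2 + g - 12)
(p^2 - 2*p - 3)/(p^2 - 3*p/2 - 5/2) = 2*(p - 3)/(2*p - 5)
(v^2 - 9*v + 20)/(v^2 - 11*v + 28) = (v - 5)/(v - 7)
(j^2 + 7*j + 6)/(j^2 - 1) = (j + 6)/(j - 1)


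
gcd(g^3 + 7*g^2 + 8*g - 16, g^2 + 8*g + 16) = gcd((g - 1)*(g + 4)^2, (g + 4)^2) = g^2 + 8*g + 16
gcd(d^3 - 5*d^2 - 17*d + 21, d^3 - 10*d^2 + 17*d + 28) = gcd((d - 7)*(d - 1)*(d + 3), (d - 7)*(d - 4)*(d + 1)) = d - 7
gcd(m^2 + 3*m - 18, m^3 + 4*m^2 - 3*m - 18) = 1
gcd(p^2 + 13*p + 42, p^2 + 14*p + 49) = p + 7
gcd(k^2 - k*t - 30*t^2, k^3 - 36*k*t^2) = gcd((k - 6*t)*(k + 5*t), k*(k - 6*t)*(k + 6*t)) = -k + 6*t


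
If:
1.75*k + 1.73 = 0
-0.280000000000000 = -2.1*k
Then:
No Solution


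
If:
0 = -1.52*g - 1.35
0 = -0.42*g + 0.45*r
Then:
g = -0.89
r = -0.83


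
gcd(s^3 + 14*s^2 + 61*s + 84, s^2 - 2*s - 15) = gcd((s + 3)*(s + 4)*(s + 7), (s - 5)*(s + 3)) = s + 3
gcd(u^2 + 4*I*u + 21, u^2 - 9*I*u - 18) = u - 3*I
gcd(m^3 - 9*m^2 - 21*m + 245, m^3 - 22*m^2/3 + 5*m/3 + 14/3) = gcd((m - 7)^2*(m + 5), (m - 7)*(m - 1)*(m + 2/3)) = m - 7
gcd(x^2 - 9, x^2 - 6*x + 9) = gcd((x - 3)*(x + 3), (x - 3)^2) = x - 3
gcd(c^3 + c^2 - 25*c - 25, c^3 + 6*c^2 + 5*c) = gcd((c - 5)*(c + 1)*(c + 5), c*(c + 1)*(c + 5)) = c^2 + 6*c + 5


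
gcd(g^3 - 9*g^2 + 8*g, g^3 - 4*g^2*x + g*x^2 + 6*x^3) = 1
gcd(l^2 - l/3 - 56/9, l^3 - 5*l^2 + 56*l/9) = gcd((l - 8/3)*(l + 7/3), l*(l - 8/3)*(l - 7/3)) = l - 8/3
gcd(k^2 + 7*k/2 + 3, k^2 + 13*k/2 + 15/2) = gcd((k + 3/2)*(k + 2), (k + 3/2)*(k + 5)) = k + 3/2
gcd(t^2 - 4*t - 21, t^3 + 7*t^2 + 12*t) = t + 3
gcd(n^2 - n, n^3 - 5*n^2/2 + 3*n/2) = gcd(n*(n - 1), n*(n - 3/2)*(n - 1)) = n^2 - n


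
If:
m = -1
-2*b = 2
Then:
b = -1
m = -1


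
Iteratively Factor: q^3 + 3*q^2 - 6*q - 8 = (q - 2)*(q^2 + 5*q + 4) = (q - 2)*(q + 1)*(q + 4)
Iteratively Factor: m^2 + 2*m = (m + 2)*(m)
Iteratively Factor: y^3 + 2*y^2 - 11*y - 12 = (y + 1)*(y^2 + y - 12) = (y + 1)*(y + 4)*(y - 3)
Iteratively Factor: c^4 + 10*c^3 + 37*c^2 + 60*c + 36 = (c + 2)*(c^3 + 8*c^2 + 21*c + 18) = (c + 2)*(c + 3)*(c^2 + 5*c + 6) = (c + 2)*(c + 3)^2*(c + 2)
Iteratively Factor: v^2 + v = (v + 1)*(v)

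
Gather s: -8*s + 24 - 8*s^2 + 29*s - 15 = -8*s^2 + 21*s + 9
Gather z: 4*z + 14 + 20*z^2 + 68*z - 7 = 20*z^2 + 72*z + 7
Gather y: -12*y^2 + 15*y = -12*y^2 + 15*y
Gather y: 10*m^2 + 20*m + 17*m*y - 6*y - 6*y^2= 10*m^2 + 20*m - 6*y^2 + y*(17*m - 6)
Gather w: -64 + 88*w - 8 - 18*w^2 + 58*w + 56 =-18*w^2 + 146*w - 16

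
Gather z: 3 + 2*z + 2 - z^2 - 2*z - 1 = 4 - z^2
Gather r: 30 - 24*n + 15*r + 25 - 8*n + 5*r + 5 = -32*n + 20*r + 60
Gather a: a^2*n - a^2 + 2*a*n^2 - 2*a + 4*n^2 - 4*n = a^2*(n - 1) + a*(2*n^2 - 2) + 4*n^2 - 4*n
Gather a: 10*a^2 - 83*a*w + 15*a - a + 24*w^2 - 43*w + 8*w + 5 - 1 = 10*a^2 + a*(14 - 83*w) + 24*w^2 - 35*w + 4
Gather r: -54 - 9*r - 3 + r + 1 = -8*r - 56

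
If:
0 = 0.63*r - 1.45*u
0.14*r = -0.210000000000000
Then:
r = -1.50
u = -0.65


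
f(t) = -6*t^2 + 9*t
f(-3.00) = -81.00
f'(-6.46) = 86.52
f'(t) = 9 - 12*t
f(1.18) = 2.27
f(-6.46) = -308.53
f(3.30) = -35.64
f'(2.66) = -22.92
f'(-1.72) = 29.64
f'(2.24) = -17.88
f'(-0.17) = 11.04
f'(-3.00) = 45.00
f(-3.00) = -81.00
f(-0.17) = -1.70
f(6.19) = -174.19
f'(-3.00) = 45.00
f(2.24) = -9.95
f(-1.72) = -33.23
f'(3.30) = -30.60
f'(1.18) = -5.16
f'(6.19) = -65.28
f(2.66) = -18.51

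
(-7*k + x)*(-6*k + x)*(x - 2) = 42*k^2*x - 84*k^2 - 13*k*x^2 + 26*k*x + x^3 - 2*x^2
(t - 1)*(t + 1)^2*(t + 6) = t^4 + 7*t^3 + 5*t^2 - 7*t - 6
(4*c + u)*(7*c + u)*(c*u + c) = 28*c^3*u + 28*c^3 + 11*c^2*u^2 + 11*c^2*u + c*u^3 + c*u^2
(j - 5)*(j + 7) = j^2 + 2*j - 35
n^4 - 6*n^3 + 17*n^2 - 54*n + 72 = (n - 4)*(n - 2)*(n - 3*I)*(n + 3*I)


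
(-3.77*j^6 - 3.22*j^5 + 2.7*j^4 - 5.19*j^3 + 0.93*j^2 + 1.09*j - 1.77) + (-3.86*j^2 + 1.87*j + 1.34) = -3.77*j^6 - 3.22*j^5 + 2.7*j^4 - 5.19*j^3 - 2.93*j^2 + 2.96*j - 0.43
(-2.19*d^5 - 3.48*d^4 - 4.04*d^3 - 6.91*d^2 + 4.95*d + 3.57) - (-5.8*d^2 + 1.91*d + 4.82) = -2.19*d^5 - 3.48*d^4 - 4.04*d^3 - 1.11*d^2 + 3.04*d - 1.25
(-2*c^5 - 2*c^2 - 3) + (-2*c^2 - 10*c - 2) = -2*c^5 - 4*c^2 - 10*c - 5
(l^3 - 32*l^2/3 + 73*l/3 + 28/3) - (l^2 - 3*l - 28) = l^3 - 35*l^2/3 + 82*l/3 + 112/3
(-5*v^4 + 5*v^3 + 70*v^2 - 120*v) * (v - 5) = -5*v^5 + 30*v^4 + 45*v^3 - 470*v^2 + 600*v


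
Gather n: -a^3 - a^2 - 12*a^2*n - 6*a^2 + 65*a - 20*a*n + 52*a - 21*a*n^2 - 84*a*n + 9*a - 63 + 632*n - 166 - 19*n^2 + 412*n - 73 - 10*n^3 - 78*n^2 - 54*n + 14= -a^3 - 7*a^2 + 126*a - 10*n^3 + n^2*(-21*a - 97) + n*(-12*a^2 - 104*a + 990) - 288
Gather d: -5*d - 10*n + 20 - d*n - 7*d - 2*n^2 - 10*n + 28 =d*(-n - 12) - 2*n^2 - 20*n + 48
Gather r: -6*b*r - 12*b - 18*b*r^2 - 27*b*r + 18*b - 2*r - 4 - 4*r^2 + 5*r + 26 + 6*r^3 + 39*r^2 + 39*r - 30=6*b + 6*r^3 + r^2*(35 - 18*b) + r*(42 - 33*b) - 8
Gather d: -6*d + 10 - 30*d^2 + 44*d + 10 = -30*d^2 + 38*d + 20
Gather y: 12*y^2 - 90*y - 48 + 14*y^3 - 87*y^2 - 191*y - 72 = 14*y^3 - 75*y^2 - 281*y - 120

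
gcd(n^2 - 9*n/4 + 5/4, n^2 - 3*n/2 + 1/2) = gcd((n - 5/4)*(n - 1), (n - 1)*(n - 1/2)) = n - 1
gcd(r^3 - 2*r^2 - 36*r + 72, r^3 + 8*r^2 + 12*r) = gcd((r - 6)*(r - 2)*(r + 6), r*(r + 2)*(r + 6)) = r + 6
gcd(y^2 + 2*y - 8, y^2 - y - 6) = 1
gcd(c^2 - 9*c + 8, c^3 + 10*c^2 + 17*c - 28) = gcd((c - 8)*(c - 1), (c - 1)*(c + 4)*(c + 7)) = c - 1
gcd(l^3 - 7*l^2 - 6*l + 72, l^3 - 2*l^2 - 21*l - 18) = l^2 - 3*l - 18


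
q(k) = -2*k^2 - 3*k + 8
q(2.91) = -17.67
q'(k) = -4*k - 3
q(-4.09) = -13.19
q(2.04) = -6.44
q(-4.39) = -17.37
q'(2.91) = -14.64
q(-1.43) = 8.20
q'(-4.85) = 16.40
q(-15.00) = -397.00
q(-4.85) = -24.50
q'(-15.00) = 57.00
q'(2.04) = -11.16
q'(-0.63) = -0.48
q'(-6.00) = 21.00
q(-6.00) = -46.00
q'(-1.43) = 2.72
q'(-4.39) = 14.56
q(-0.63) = 9.10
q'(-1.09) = 1.36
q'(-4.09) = 13.36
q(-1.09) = 8.89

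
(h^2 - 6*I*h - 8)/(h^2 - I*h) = (h^2 - 6*I*h - 8)/(h*(h - I))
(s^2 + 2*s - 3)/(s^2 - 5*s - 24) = (s - 1)/(s - 8)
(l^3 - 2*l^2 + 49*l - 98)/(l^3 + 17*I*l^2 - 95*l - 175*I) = (l^2 - l*(2 + 7*I) + 14*I)/(l^2 + 10*I*l - 25)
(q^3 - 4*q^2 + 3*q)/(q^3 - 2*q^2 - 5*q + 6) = q/(q + 2)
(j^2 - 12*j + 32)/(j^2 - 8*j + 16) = (j - 8)/(j - 4)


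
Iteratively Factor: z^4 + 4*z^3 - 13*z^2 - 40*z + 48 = (z - 1)*(z^3 + 5*z^2 - 8*z - 48) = (z - 1)*(z + 4)*(z^2 + z - 12) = (z - 3)*(z - 1)*(z + 4)*(z + 4)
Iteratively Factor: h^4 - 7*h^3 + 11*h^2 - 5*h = (h - 5)*(h^3 - 2*h^2 + h) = h*(h - 5)*(h^2 - 2*h + 1) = h*(h - 5)*(h - 1)*(h - 1)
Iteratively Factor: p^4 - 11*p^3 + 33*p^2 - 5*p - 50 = (p - 2)*(p^3 - 9*p^2 + 15*p + 25) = (p - 5)*(p - 2)*(p^2 - 4*p - 5) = (p - 5)*(p - 2)*(p + 1)*(p - 5)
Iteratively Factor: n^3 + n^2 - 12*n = (n)*(n^2 + n - 12) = n*(n + 4)*(n - 3)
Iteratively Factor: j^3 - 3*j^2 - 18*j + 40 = (j - 2)*(j^2 - j - 20) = (j - 5)*(j - 2)*(j + 4)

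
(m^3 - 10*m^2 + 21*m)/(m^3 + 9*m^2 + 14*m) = (m^2 - 10*m + 21)/(m^2 + 9*m + 14)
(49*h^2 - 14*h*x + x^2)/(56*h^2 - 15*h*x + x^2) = (-7*h + x)/(-8*h + x)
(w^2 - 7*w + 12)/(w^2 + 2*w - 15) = (w - 4)/(w + 5)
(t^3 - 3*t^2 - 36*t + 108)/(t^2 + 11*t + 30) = (t^2 - 9*t + 18)/(t + 5)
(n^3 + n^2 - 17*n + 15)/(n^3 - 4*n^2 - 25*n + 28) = (n^2 + 2*n - 15)/(n^2 - 3*n - 28)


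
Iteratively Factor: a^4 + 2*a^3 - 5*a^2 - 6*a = (a - 2)*(a^3 + 4*a^2 + 3*a) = a*(a - 2)*(a^2 + 4*a + 3) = a*(a - 2)*(a + 1)*(a + 3)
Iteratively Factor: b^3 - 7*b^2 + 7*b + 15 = (b + 1)*(b^2 - 8*b + 15) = (b - 3)*(b + 1)*(b - 5)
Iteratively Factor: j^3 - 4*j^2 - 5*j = (j - 5)*(j^2 + j) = (j - 5)*(j + 1)*(j)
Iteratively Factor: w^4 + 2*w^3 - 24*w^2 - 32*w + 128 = (w + 4)*(w^3 - 2*w^2 - 16*w + 32) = (w - 2)*(w + 4)*(w^2 - 16) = (w - 4)*(w - 2)*(w + 4)*(w + 4)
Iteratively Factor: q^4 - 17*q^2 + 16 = (q + 4)*(q^3 - 4*q^2 - q + 4) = (q + 1)*(q + 4)*(q^2 - 5*q + 4) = (q - 4)*(q + 1)*(q + 4)*(q - 1)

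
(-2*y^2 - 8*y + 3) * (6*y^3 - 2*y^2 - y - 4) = -12*y^5 - 44*y^4 + 36*y^3 + 10*y^2 + 29*y - 12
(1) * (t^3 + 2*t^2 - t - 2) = t^3 + 2*t^2 - t - 2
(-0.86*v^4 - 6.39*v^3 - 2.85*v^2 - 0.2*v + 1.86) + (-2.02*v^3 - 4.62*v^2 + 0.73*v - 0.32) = -0.86*v^4 - 8.41*v^3 - 7.47*v^2 + 0.53*v + 1.54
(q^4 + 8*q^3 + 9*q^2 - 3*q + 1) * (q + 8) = q^5 + 16*q^4 + 73*q^3 + 69*q^2 - 23*q + 8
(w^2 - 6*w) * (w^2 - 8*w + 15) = w^4 - 14*w^3 + 63*w^2 - 90*w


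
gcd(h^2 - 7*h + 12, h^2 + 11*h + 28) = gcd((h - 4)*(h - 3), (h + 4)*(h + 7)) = 1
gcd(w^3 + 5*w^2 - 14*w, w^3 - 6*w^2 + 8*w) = w^2 - 2*w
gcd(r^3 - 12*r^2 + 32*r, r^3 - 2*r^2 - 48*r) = r^2 - 8*r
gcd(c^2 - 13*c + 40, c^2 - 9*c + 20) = c - 5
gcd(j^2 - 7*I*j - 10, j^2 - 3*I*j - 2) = j - 2*I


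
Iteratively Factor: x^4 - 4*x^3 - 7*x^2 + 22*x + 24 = (x + 1)*(x^3 - 5*x^2 - 2*x + 24) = (x - 4)*(x + 1)*(x^2 - x - 6) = (x - 4)*(x - 3)*(x + 1)*(x + 2)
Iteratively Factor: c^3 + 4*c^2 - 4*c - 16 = (c + 4)*(c^2 - 4) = (c + 2)*(c + 4)*(c - 2)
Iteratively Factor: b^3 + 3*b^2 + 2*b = (b + 1)*(b^2 + 2*b) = (b + 1)*(b + 2)*(b)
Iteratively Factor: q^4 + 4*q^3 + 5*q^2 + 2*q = (q + 1)*(q^3 + 3*q^2 + 2*q) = q*(q + 1)*(q^2 + 3*q + 2) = q*(q + 1)^2*(q + 2)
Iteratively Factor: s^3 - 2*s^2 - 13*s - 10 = (s + 1)*(s^2 - 3*s - 10) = (s - 5)*(s + 1)*(s + 2)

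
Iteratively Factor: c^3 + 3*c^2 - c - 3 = (c + 1)*(c^2 + 2*c - 3) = (c - 1)*(c + 1)*(c + 3)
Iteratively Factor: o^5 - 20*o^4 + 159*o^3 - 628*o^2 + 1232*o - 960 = (o - 5)*(o^4 - 15*o^3 + 84*o^2 - 208*o + 192) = (o - 5)*(o - 4)*(o^3 - 11*o^2 + 40*o - 48) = (o - 5)*(o - 4)*(o - 3)*(o^2 - 8*o + 16) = (o - 5)*(o - 4)^2*(o - 3)*(o - 4)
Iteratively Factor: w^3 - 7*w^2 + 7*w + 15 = (w - 5)*(w^2 - 2*w - 3) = (w - 5)*(w - 3)*(w + 1)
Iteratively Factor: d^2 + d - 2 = (d - 1)*(d + 2)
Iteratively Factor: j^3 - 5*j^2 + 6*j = (j - 3)*(j^2 - 2*j) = (j - 3)*(j - 2)*(j)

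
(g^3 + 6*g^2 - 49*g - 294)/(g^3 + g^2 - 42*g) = (g^2 - g - 42)/(g*(g - 6))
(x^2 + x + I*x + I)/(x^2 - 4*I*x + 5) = (x + 1)/(x - 5*I)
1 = 1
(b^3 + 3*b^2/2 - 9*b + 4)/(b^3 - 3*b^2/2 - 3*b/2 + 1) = (b + 4)/(b + 1)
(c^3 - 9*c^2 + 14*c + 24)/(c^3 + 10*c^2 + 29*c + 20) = (c^2 - 10*c + 24)/(c^2 + 9*c + 20)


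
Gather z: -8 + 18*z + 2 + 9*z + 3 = 27*z - 3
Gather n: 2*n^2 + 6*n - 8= 2*n^2 + 6*n - 8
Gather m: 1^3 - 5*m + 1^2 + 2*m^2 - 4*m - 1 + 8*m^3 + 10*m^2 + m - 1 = 8*m^3 + 12*m^2 - 8*m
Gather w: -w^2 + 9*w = -w^2 + 9*w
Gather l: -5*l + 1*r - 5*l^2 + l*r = -5*l^2 + l*(r - 5) + r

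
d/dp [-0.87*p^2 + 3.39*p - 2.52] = 3.39 - 1.74*p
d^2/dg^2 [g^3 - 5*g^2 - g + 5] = 6*g - 10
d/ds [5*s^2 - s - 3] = 10*s - 1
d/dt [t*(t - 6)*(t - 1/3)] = 3*t^2 - 38*t/3 + 2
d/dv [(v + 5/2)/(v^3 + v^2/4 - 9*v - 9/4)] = 4*(4*v^3 + v^2 - 36*v - (2*v + 5)*(6*v^2 + v - 18) - 9)/(4*v^3 + v^2 - 36*v - 9)^2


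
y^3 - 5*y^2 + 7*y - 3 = (y - 3)*(y - 1)^2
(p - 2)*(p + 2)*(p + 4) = p^3 + 4*p^2 - 4*p - 16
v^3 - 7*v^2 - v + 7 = (v - 7)*(v - 1)*(v + 1)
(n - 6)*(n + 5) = n^2 - n - 30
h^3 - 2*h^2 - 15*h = h*(h - 5)*(h + 3)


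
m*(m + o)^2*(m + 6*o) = m^4 + 8*m^3*o + 13*m^2*o^2 + 6*m*o^3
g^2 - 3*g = g*(g - 3)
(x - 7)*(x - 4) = x^2 - 11*x + 28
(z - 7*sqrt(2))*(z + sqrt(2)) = z^2 - 6*sqrt(2)*z - 14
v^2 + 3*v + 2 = (v + 1)*(v + 2)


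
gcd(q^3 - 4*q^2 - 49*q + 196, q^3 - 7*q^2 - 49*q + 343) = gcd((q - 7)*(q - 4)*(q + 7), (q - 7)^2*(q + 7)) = q^2 - 49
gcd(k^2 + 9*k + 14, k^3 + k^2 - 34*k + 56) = k + 7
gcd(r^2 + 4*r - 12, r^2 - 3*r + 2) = r - 2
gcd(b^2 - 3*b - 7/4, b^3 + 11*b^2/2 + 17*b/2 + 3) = b + 1/2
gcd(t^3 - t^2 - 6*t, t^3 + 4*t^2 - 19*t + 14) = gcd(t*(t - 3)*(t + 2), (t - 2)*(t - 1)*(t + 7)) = 1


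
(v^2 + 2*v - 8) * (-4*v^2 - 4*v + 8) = -4*v^4 - 12*v^3 + 32*v^2 + 48*v - 64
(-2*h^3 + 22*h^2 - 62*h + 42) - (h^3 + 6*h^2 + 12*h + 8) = -3*h^3 + 16*h^2 - 74*h + 34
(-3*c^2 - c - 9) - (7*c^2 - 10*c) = -10*c^2 + 9*c - 9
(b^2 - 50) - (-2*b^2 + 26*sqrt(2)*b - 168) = 3*b^2 - 26*sqrt(2)*b + 118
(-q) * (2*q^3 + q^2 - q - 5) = -2*q^4 - q^3 + q^2 + 5*q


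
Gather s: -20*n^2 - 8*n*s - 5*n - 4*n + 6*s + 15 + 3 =-20*n^2 - 9*n + s*(6 - 8*n) + 18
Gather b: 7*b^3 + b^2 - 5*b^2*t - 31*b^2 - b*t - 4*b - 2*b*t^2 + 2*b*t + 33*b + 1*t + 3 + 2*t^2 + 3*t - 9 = 7*b^3 + b^2*(-5*t - 30) + b*(-2*t^2 + t + 29) + 2*t^2 + 4*t - 6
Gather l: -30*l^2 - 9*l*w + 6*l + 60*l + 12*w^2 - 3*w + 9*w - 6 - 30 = -30*l^2 + l*(66 - 9*w) + 12*w^2 + 6*w - 36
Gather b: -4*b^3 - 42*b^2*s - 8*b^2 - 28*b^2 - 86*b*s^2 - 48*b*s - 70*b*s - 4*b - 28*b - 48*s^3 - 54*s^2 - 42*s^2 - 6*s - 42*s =-4*b^3 + b^2*(-42*s - 36) + b*(-86*s^2 - 118*s - 32) - 48*s^3 - 96*s^2 - 48*s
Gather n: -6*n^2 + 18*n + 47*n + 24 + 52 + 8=-6*n^2 + 65*n + 84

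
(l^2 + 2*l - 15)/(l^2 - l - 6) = (l + 5)/(l + 2)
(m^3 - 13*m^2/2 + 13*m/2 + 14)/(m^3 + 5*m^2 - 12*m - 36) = (2*m^3 - 13*m^2 + 13*m + 28)/(2*(m^3 + 5*m^2 - 12*m - 36))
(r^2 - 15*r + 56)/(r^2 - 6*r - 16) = (r - 7)/(r + 2)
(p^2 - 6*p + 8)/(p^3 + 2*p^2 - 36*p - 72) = (p^2 - 6*p + 8)/(p^3 + 2*p^2 - 36*p - 72)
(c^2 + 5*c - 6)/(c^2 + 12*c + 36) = (c - 1)/(c + 6)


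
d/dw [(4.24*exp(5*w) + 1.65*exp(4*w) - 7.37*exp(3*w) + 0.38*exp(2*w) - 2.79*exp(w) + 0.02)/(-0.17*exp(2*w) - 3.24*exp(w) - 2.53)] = (-2.1624*exp(6*w) - 55.5114*exp(5*w) - 68.4211*exp(4*w) + 31.0596*exp(3*w) + 54.2328*exp(2*w) - 1.916*exp(w) + 7.1235)*exp(w)/(0.0289*exp(4*w) + 1.1016*exp(3*w) + 11.3578*exp(2*w) + 16.3944*exp(w) + 6.4009)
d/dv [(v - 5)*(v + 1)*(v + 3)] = 3*v^2 - 2*v - 17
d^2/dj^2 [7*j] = 0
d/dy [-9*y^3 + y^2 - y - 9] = -27*y^2 + 2*y - 1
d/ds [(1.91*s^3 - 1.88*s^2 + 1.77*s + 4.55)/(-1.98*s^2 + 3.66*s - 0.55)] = (-3.7818*s^4 + 13.9812*s^3 - 6.5277*s^2 + 20.086*s - 17.6265)/(3.9204*s^4 - 14.4936*s^3 + 15.5736*s^2 - 4.026*s + 0.3025)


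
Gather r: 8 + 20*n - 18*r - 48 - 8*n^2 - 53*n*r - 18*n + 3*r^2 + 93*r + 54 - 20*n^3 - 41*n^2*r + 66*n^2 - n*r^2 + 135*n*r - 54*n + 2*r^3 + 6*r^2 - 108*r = -20*n^3 + 58*n^2 - 52*n + 2*r^3 + r^2*(9 - n) + r*(-41*n^2 + 82*n - 33) + 14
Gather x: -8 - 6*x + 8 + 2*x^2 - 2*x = 2*x^2 - 8*x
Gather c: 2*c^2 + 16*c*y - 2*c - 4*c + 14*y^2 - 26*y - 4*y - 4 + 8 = 2*c^2 + c*(16*y - 6) + 14*y^2 - 30*y + 4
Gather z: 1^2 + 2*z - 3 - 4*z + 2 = -2*z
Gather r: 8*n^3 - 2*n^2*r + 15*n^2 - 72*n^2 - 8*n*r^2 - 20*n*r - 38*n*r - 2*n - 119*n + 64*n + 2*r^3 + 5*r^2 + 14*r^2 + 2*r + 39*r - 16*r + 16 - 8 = 8*n^3 - 57*n^2 - 57*n + 2*r^3 + r^2*(19 - 8*n) + r*(-2*n^2 - 58*n + 25) + 8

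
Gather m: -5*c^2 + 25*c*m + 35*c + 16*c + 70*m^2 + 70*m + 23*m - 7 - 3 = -5*c^2 + 51*c + 70*m^2 + m*(25*c + 93) - 10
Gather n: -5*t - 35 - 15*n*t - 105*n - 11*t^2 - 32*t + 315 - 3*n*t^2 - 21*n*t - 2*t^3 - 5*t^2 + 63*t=n*(-3*t^2 - 36*t - 105) - 2*t^3 - 16*t^2 + 26*t + 280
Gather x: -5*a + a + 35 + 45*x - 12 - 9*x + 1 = -4*a + 36*x + 24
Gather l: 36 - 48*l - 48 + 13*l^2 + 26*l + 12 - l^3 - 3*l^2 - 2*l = -l^3 + 10*l^2 - 24*l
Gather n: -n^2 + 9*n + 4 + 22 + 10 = -n^2 + 9*n + 36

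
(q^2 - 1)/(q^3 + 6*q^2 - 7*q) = (q + 1)/(q*(q + 7))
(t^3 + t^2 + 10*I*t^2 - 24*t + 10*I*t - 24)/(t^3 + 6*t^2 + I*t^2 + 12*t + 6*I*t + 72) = (t^2 + t*(1 + 6*I) + 6*I)/(t^2 + 3*t*(2 - I) - 18*I)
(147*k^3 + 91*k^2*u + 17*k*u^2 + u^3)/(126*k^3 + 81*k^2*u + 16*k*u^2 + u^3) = (7*k + u)/(6*k + u)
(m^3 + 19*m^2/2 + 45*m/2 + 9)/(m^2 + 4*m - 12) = (2*m^2 + 7*m + 3)/(2*(m - 2))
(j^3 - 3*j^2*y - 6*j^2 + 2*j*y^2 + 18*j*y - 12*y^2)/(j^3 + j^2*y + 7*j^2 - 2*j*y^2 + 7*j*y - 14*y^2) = (j^2 - 2*j*y - 6*j + 12*y)/(j^2 + 2*j*y + 7*j + 14*y)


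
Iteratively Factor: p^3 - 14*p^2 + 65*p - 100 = (p - 4)*(p^2 - 10*p + 25) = (p - 5)*(p - 4)*(p - 5)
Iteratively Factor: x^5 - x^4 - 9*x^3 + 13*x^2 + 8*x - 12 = (x + 1)*(x^4 - 2*x^3 - 7*x^2 + 20*x - 12) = (x + 1)*(x + 3)*(x^3 - 5*x^2 + 8*x - 4) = (x - 1)*(x + 1)*(x + 3)*(x^2 - 4*x + 4) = (x - 2)*(x - 1)*(x + 1)*(x + 3)*(x - 2)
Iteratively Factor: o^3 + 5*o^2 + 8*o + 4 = (o + 2)*(o^2 + 3*o + 2) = (o + 1)*(o + 2)*(o + 2)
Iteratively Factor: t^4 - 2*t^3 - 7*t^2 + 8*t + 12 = (t - 2)*(t^3 - 7*t - 6) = (t - 3)*(t - 2)*(t^2 + 3*t + 2) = (t - 3)*(t - 2)*(t + 2)*(t + 1)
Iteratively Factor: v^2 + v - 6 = (v - 2)*(v + 3)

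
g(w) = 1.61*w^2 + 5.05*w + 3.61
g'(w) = 3.22*w + 5.05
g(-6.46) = 38.17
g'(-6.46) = -15.75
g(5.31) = 75.82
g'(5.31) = 22.15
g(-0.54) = 1.35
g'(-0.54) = 3.31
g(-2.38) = 0.71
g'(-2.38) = -2.61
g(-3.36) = 4.82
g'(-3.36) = -5.77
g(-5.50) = 24.54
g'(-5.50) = -12.66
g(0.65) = 7.57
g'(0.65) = 7.14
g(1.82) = 18.13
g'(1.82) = 10.91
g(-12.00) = 174.85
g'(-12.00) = -33.59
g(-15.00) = 290.11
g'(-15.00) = -43.25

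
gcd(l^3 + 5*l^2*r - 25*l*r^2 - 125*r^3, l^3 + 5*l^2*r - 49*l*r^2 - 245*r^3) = l + 5*r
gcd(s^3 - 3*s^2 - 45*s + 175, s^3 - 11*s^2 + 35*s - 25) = s^2 - 10*s + 25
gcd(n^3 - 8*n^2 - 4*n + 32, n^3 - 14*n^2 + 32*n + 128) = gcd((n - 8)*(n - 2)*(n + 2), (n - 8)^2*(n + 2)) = n^2 - 6*n - 16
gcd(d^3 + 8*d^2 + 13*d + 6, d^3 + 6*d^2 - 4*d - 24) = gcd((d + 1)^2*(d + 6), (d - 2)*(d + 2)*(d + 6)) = d + 6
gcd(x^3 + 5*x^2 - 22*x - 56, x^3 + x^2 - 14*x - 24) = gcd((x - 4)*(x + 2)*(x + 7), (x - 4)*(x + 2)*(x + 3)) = x^2 - 2*x - 8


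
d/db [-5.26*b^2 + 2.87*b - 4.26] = 2.87 - 10.52*b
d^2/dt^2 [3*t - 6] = 0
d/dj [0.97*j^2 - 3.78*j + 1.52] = 1.94*j - 3.78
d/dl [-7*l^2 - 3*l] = -14*l - 3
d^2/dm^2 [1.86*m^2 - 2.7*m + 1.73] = 3.72000000000000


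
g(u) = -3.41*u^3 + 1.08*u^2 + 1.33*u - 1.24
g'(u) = -10.23*u^2 + 2.16*u + 1.33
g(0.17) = -1.00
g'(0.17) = 1.40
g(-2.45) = 52.13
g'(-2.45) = -65.37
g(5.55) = -543.54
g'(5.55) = -301.79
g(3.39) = -117.17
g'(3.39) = -108.91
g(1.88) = -17.58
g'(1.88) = -30.77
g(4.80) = -347.09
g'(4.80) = -224.00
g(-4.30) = 284.13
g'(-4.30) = -197.11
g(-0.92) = 1.11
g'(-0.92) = -9.32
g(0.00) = -1.24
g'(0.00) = 1.33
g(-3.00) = 96.56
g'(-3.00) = -97.22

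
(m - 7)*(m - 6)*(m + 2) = m^3 - 11*m^2 + 16*m + 84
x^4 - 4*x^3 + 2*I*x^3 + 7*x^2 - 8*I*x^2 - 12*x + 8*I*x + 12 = (x - 2)^2*(x - I)*(x + 3*I)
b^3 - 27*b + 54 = (b - 3)^2*(b + 6)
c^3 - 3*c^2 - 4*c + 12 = (c - 3)*(c - 2)*(c + 2)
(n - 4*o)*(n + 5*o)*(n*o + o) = n^3*o + n^2*o^2 + n^2*o - 20*n*o^3 + n*o^2 - 20*o^3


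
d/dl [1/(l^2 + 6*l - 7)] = 2*(-l - 3)/(l^2 + 6*l - 7)^2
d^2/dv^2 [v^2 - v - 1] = 2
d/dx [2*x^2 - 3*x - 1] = 4*x - 3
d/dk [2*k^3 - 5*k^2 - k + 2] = 6*k^2 - 10*k - 1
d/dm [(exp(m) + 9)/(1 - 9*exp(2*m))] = (18*(exp(m) + 9)*exp(m) - 9*exp(2*m) + 1)*exp(m)/(9*exp(2*m) - 1)^2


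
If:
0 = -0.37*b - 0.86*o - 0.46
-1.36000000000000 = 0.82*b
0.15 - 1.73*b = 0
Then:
No Solution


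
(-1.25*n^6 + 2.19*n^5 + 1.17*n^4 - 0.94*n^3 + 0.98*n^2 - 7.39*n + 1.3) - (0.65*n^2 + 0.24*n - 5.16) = -1.25*n^6 + 2.19*n^5 + 1.17*n^4 - 0.94*n^3 + 0.33*n^2 - 7.63*n + 6.46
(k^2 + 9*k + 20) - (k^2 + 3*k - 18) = 6*k + 38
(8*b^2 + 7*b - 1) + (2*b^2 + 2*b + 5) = 10*b^2 + 9*b + 4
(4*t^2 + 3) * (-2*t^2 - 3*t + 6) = -8*t^4 - 12*t^3 + 18*t^2 - 9*t + 18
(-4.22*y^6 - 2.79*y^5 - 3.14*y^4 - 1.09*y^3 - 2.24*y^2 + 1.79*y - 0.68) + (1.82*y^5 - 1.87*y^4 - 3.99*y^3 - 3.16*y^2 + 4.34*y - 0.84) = -4.22*y^6 - 0.97*y^5 - 5.01*y^4 - 5.08*y^3 - 5.4*y^2 + 6.13*y - 1.52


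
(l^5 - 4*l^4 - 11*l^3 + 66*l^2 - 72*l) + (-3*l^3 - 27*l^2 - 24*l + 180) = l^5 - 4*l^4 - 14*l^3 + 39*l^2 - 96*l + 180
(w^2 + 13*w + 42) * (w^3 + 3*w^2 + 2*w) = w^5 + 16*w^4 + 83*w^3 + 152*w^2 + 84*w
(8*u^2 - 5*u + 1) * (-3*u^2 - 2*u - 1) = -24*u^4 - u^3 - u^2 + 3*u - 1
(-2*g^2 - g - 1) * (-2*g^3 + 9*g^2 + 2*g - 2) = 4*g^5 - 16*g^4 - 11*g^3 - 7*g^2 + 2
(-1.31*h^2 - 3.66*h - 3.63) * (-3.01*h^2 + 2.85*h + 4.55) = 3.9431*h^4 + 7.2831*h^3 - 5.4652*h^2 - 26.9985*h - 16.5165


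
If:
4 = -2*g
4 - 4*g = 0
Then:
No Solution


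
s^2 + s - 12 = (s - 3)*(s + 4)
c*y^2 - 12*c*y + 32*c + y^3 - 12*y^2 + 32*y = (c + y)*(y - 8)*(y - 4)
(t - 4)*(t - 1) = t^2 - 5*t + 4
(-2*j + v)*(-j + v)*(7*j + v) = 14*j^3 - 19*j^2*v + 4*j*v^2 + v^3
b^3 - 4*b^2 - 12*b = b*(b - 6)*(b + 2)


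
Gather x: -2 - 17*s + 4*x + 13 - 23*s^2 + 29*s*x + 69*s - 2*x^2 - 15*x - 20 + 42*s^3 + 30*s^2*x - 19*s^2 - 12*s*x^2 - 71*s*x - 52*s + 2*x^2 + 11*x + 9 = 42*s^3 - 42*s^2 - 12*s*x^2 + x*(30*s^2 - 42*s)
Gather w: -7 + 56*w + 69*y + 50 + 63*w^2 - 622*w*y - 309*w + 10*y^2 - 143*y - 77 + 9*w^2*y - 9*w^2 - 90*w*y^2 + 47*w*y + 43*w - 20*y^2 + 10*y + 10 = w^2*(9*y + 54) + w*(-90*y^2 - 575*y - 210) - 10*y^2 - 64*y - 24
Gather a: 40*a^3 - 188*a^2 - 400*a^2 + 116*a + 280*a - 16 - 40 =40*a^3 - 588*a^2 + 396*a - 56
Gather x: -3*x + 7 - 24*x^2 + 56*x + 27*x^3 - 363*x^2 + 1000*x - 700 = 27*x^3 - 387*x^2 + 1053*x - 693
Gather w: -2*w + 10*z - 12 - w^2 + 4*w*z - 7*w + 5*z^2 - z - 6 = -w^2 + w*(4*z - 9) + 5*z^2 + 9*z - 18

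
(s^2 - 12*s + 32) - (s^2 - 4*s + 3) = 29 - 8*s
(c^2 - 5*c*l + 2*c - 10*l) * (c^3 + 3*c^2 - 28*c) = c^5 - 5*c^4*l + 5*c^4 - 25*c^3*l - 22*c^3 + 110*c^2*l - 56*c^2 + 280*c*l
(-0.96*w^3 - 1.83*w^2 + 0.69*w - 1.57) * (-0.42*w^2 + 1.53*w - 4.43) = 0.4032*w^5 - 0.7002*w^4 + 1.1631*w^3 + 9.822*w^2 - 5.4588*w + 6.9551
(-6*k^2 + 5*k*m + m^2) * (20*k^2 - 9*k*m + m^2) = -120*k^4 + 154*k^3*m - 31*k^2*m^2 - 4*k*m^3 + m^4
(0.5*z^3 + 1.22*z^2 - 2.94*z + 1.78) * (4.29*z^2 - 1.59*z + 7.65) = 2.145*z^5 + 4.4388*z^4 - 10.7274*z^3 + 21.6438*z^2 - 25.3212*z + 13.617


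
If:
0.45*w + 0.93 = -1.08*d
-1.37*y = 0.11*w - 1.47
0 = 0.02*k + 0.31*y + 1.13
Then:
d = 5.18939393939394*y - 6.42929292929293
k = -15.5*y - 56.5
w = 13.3636363636364 - 12.4545454545455*y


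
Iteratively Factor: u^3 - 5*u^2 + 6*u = (u - 2)*(u^2 - 3*u) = (u - 3)*(u - 2)*(u)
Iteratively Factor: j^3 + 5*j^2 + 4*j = (j)*(j^2 + 5*j + 4) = j*(j + 4)*(j + 1)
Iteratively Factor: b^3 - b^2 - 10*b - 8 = (b + 1)*(b^2 - 2*b - 8) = (b - 4)*(b + 1)*(b + 2)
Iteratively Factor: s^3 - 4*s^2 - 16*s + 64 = (s - 4)*(s^2 - 16) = (s - 4)*(s + 4)*(s - 4)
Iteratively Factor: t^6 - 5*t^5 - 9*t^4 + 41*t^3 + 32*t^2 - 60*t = (t + 2)*(t^5 - 7*t^4 + 5*t^3 + 31*t^2 - 30*t) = (t - 3)*(t + 2)*(t^4 - 4*t^3 - 7*t^2 + 10*t) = t*(t - 3)*(t + 2)*(t^3 - 4*t^2 - 7*t + 10) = t*(t - 3)*(t + 2)^2*(t^2 - 6*t + 5) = t*(t - 5)*(t - 3)*(t + 2)^2*(t - 1)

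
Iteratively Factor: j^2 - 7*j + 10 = (j - 5)*(j - 2)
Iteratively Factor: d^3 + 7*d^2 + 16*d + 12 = (d + 2)*(d^2 + 5*d + 6) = (d + 2)*(d + 3)*(d + 2)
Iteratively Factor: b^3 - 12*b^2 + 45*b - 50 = (b - 2)*(b^2 - 10*b + 25) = (b - 5)*(b - 2)*(b - 5)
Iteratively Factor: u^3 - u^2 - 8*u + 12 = (u - 2)*(u^2 + u - 6) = (u - 2)^2*(u + 3)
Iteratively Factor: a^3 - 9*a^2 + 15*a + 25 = (a - 5)*(a^2 - 4*a - 5) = (a - 5)^2*(a + 1)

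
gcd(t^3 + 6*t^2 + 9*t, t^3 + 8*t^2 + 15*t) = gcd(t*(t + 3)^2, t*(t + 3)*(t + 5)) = t^2 + 3*t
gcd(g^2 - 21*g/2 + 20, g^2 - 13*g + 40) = g - 8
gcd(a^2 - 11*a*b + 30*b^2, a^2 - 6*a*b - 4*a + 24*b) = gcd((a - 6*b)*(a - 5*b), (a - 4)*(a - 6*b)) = a - 6*b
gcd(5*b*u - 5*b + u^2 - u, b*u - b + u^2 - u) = u - 1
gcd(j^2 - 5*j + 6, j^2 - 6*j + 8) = j - 2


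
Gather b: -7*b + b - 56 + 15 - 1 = -6*b - 42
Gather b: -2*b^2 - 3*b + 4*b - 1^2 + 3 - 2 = -2*b^2 + b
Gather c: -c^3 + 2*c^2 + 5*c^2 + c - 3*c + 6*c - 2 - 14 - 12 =-c^3 + 7*c^2 + 4*c - 28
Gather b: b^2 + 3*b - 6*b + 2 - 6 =b^2 - 3*b - 4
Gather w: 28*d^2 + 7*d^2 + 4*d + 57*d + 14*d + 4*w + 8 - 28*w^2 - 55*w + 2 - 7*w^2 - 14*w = 35*d^2 + 75*d - 35*w^2 - 65*w + 10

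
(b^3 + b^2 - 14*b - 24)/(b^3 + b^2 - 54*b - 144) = (b^2 - 2*b - 8)/(b^2 - 2*b - 48)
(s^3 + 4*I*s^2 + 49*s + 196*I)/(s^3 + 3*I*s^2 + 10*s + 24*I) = (s^2 + 49)/(s^2 - I*s + 6)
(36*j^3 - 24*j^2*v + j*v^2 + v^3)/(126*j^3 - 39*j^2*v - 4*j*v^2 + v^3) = (-2*j + v)/(-7*j + v)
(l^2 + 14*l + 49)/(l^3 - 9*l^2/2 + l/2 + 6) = 2*(l^2 + 14*l + 49)/(2*l^3 - 9*l^2 + l + 12)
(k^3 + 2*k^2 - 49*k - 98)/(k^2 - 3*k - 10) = (k^2 - 49)/(k - 5)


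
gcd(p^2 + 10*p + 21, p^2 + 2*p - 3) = p + 3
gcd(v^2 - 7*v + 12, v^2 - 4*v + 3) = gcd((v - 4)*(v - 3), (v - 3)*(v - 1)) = v - 3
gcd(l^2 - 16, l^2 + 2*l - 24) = l - 4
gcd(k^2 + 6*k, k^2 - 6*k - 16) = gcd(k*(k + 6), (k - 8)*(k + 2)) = 1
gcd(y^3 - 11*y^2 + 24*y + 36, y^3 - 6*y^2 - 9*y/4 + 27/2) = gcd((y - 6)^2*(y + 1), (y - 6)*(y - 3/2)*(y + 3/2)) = y - 6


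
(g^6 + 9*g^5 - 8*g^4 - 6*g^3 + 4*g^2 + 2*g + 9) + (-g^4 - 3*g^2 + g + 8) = g^6 + 9*g^5 - 9*g^4 - 6*g^3 + g^2 + 3*g + 17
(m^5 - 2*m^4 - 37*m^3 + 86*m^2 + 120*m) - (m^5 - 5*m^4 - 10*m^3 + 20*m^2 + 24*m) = 3*m^4 - 27*m^3 + 66*m^2 + 96*m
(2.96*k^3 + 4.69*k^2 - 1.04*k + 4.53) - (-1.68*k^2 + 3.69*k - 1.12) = 2.96*k^3 + 6.37*k^2 - 4.73*k + 5.65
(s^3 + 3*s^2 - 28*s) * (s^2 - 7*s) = s^5 - 4*s^4 - 49*s^3 + 196*s^2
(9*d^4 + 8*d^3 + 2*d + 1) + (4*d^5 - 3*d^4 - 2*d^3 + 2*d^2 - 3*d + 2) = 4*d^5 + 6*d^4 + 6*d^3 + 2*d^2 - d + 3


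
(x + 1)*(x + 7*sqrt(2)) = x^2 + x + 7*sqrt(2)*x + 7*sqrt(2)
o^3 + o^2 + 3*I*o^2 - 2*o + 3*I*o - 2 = (o + 1)*(o + I)*(o + 2*I)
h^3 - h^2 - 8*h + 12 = (h - 2)^2*(h + 3)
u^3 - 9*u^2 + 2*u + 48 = (u - 8)*(u - 3)*(u + 2)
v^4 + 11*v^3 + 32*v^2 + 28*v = v*(v + 2)^2*(v + 7)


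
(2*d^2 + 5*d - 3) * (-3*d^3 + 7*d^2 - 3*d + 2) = -6*d^5 - d^4 + 38*d^3 - 32*d^2 + 19*d - 6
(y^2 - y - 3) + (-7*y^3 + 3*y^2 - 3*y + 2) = -7*y^3 + 4*y^2 - 4*y - 1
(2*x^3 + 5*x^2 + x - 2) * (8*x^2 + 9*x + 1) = 16*x^5 + 58*x^4 + 55*x^3 - 2*x^2 - 17*x - 2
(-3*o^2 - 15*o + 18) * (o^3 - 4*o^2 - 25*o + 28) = -3*o^5 - 3*o^4 + 153*o^3 + 219*o^2 - 870*o + 504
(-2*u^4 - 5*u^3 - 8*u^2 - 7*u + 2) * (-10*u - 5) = 20*u^5 + 60*u^4 + 105*u^3 + 110*u^2 + 15*u - 10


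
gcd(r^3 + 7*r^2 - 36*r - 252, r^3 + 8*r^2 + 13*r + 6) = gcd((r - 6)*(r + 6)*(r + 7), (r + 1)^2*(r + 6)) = r + 6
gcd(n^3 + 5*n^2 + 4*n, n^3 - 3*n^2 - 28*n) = n^2 + 4*n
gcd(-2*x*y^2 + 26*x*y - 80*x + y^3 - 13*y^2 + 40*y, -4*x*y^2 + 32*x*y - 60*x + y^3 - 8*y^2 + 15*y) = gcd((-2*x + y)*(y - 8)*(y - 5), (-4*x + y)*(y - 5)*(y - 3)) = y - 5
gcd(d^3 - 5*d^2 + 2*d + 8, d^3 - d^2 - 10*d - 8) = d^2 - 3*d - 4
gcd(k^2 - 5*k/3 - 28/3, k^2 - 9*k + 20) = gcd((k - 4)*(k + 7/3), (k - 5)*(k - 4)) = k - 4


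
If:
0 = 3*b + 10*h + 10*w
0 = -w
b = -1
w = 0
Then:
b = -1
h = 3/10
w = 0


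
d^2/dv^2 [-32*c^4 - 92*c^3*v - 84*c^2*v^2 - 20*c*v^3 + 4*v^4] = -168*c^2 - 120*c*v + 48*v^2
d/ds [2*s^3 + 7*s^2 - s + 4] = 6*s^2 + 14*s - 1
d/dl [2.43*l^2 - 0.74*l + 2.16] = 4.86*l - 0.74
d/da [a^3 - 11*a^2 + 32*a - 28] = 3*a^2 - 22*a + 32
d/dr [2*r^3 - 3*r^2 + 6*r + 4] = 6*r^2 - 6*r + 6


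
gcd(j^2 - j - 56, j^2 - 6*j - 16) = j - 8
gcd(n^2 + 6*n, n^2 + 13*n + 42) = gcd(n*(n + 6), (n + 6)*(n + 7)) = n + 6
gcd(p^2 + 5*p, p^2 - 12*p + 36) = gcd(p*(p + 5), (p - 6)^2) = 1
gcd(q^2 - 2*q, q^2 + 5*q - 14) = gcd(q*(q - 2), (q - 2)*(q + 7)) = q - 2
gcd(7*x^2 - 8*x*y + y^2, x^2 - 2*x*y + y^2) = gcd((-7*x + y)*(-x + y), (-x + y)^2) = x - y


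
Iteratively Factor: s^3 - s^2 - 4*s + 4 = (s - 2)*(s^2 + s - 2) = (s - 2)*(s - 1)*(s + 2)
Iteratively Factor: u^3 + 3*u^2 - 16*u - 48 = (u + 4)*(u^2 - u - 12) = (u + 3)*(u + 4)*(u - 4)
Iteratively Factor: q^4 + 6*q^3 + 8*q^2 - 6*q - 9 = (q + 3)*(q^3 + 3*q^2 - q - 3) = (q + 3)^2*(q^2 - 1) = (q - 1)*(q + 3)^2*(q + 1)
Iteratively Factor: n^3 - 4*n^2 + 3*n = (n - 1)*(n^2 - 3*n) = (n - 3)*(n - 1)*(n)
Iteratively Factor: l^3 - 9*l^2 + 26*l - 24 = (l - 4)*(l^2 - 5*l + 6) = (l - 4)*(l - 2)*(l - 3)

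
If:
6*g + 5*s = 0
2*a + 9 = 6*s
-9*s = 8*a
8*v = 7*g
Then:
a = -27/22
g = -10/11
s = 12/11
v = -35/44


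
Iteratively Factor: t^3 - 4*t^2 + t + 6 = (t - 3)*(t^2 - t - 2) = (t - 3)*(t + 1)*(t - 2)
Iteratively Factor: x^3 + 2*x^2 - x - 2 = (x - 1)*(x^2 + 3*x + 2) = (x - 1)*(x + 2)*(x + 1)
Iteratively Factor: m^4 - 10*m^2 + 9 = (m - 3)*(m^3 + 3*m^2 - m - 3) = (m - 3)*(m - 1)*(m^2 + 4*m + 3) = (m - 3)*(m - 1)*(m + 1)*(m + 3)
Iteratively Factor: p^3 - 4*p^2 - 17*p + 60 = (p - 3)*(p^2 - p - 20) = (p - 3)*(p + 4)*(p - 5)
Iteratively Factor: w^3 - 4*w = (w - 2)*(w^2 + 2*w) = (w - 2)*(w + 2)*(w)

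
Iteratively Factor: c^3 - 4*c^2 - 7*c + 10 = (c - 5)*(c^2 + c - 2) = (c - 5)*(c + 2)*(c - 1)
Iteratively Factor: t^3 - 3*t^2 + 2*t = (t - 1)*(t^2 - 2*t) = t*(t - 1)*(t - 2)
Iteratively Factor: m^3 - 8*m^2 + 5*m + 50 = (m - 5)*(m^2 - 3*m - 10) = (m - 5)^2*(m + 2)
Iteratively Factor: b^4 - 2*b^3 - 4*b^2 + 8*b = (b - 2)*(b^3 - 4*b) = b*(b - 2)*(b^2 - 4) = b*(b - 2)*(b + 2)*(b - 2)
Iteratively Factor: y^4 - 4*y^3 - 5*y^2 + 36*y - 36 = (y - 2)*(y^3 - 2*y^2 - 9*y + 18) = (y - 2)^2*(y^2 - 9) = (y - 2)^2*(y + 3)*(y - 3)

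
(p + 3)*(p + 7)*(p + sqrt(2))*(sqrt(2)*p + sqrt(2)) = sqrt(2)*p^4 + 2*p^3 + 11*sqrt(2)*p^3 + 22*p^2 + 31*sqrt(2)*p^2 + 21*sqrt(2)*p + 62*p + 42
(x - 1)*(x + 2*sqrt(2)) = x^2 - x + 2*sqrt(2)*x - 2*sqrt(2)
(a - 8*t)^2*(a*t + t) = a^3*t - 16*a^2*t^2 + a^2*t + 64*a*t^3 - 16*a*t^2 + 64*t^3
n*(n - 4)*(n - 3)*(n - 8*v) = n^4 - 8*n^3*v - 7*n^3 + 56*n^2*v + 12*n^2 - 96*n*v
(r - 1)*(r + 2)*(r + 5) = r^3 + 6*r^2 + 3*r - 10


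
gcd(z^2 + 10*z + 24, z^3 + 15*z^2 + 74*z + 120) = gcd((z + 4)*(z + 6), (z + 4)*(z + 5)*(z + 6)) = z^2 + 10*z + 24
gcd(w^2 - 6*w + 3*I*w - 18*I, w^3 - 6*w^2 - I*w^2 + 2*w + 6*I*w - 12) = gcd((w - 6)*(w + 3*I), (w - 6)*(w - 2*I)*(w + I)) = w - 6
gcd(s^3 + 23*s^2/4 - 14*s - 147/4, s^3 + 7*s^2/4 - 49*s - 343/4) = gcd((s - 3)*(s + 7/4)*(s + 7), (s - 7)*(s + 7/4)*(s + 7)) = s^2 + 35*s/4 + 49/4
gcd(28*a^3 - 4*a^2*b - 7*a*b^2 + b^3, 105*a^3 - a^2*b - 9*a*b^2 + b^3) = 7*a - b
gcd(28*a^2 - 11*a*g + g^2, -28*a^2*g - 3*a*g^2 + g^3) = 7*a - g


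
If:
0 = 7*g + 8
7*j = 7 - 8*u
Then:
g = -8/7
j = 1 - 8*u/7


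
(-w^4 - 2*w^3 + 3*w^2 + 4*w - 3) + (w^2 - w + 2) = -w^4 - 2*w^3 + 4*w^2 + 3*w - 1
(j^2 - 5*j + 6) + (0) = j^2 - 5*j + 6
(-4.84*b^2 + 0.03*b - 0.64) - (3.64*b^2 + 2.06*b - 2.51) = -8.48*b^2 - 2.03*b + 1.87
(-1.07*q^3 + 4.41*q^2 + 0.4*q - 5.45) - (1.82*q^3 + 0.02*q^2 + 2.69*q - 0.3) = -2.89*q^3 + 4.39*q^2 - 2.29*q - 5.15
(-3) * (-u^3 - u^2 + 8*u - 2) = 3*u^3 + 3*u^2 - 24*u + 6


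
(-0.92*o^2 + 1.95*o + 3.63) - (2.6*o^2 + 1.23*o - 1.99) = -3.52*o^2 + 0.72*o + 5.62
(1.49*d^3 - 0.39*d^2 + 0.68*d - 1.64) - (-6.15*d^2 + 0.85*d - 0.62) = 1.49*d^3 + 5.76*d^2 - 0.17*d - 1.02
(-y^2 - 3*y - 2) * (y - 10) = -y^3 + 7*y^2 + 28*y + 20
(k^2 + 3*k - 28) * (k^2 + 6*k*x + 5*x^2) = k^4 + 6*k^3*x + 3*k^3 + 5*k^2*x^2 + 18*k^2*x - 28*k^2 + 15*k*x^2 - 168*k*x - 140*x^2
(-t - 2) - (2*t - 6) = 4 - 3*t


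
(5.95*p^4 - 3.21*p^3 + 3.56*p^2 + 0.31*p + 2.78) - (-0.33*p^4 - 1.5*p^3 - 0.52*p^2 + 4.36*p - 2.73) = 6.28*p^4 - 1.71*p^3 + 4.08*p^2 - 4.05*p + 5.51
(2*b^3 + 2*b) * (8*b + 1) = 16*b^4 + 2*b^3 + 16*b^2 + 2*b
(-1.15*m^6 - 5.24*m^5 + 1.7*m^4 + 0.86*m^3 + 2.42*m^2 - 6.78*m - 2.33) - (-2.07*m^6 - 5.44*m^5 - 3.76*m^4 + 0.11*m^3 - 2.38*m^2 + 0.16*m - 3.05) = 0.92*m^6 + 0.2*m^5 + 5.46*m^4 + 0.75*m^3 + 4.8*m^2 - 6.94*m + 0.72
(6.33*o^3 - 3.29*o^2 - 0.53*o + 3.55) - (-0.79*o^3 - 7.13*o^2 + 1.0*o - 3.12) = 7.12*o^3 + 3.84*o^2 - 1.53*o + 6.67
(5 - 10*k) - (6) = -10*k - 1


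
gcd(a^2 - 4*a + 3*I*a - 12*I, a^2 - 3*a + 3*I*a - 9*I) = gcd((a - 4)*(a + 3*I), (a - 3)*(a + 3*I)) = a + 3*I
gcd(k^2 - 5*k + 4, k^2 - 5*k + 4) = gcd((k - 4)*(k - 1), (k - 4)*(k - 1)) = k^2 - 5*k + 4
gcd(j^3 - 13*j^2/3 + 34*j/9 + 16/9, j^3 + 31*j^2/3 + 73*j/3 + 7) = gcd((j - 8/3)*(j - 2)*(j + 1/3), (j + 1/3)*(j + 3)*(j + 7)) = j + 1/3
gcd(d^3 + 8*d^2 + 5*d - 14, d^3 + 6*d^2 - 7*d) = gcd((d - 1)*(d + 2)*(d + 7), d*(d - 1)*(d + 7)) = d^2 + 6*d - 7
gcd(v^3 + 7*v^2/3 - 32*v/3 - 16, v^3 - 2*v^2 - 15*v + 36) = v^2 + v - 12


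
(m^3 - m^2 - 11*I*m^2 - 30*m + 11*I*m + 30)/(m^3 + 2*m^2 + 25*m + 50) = (m^2 - m*(1 + 6*I) + 6*I)/(m^2 + m*(2 + 5*I) + 10*I)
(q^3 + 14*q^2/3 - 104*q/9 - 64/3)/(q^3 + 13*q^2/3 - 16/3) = (q^2 + 10*q/3 - 16)/(q^2 + 3*q - 4)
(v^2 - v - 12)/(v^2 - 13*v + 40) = (v^2 - v - 12)/(v^2 - 13*v + 40)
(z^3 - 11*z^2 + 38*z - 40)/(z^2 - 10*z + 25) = (z^2 - 6*z + 8)/(z - 5)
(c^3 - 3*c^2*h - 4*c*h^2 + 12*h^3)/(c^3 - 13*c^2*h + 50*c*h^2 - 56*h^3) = (c^2 - c*h - 6*h^2)/(c^2 - 11*c*h + 28*h^2)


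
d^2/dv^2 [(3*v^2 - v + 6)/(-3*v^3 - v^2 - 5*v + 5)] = 2*(-27*v^6 + 27*v^5 - 180*v^4 - 458*v^3 - 243*v^2 - 345*v - 230)/(27*v^9 + 27*v^8 + 144*v^7 - 44*v^6 + 150*v^5 - 390*v^4 + 200*v^3 - 300*v^2 + 375*v - 125)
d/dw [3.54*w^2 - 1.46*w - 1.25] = 7.08*w - 1.46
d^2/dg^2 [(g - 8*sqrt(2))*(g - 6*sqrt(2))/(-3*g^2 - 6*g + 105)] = 2*(2*g^3 + 14*sqrt(2)*g^3 - 393*g^2 - 576*g + 1470*sqrt(2)*g - 4969 + 980*sqrt(2))/(3*(g^6 + 6*g^5 - 93*g^4 - 412*g^3 + 3255*g^2 + 7350*g - 42875))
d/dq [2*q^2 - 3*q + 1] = 4*q - 3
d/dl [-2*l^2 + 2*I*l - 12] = -4*l + 2*I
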